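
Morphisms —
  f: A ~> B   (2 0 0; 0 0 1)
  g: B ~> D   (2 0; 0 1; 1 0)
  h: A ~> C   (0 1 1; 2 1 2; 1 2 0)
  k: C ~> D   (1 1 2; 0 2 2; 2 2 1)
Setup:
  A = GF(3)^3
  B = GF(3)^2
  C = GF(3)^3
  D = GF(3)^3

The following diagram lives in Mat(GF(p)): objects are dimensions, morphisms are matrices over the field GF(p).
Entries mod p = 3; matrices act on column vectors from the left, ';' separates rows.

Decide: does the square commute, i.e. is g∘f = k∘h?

Path 1 = f;g:
  e0=(1,0,0) f~>(2,0) g~>(1,0,2)
  e1=(0,1,0) f~>(0,0) g~>(0,0,0)
  e2=(0,0,1) f~>(0,1) g~>(0,1,0)
  result₁ = (1 0 0; 0 0 1; 2 0 0)
Path 2 = h;k:
  e0=(1,0,0) h~>(0,2,1) k~>(1,0,2)
  e1=(0,1,0) h~>(1,1,2) k~>(0,0,0)
  e2=(0,0,1) h~>(1,2,0) k~>(0,1,0)
  result₂ = (1 0 0; 0 0 1; 2 0 0)
Equal? YES — commutes

Answer: COMMUTES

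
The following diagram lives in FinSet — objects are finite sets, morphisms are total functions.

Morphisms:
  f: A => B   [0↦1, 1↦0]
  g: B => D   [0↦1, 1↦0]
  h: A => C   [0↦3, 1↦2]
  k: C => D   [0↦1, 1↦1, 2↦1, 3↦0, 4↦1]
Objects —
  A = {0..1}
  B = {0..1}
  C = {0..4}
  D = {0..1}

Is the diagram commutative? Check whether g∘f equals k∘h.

Answer: COMMUTES

Work:
Along f;g (path 1):
  0 f=>1 g=>0
  1 f=>0 g=>1
  composite₁ = [0↦0, 1↦1]
Along h;k (path 2):
  0 h=>3 k=>0
  1 h=>2 k=>1
  composite₂ = [0↦0, 1↦1]
Equal? equal; square commutes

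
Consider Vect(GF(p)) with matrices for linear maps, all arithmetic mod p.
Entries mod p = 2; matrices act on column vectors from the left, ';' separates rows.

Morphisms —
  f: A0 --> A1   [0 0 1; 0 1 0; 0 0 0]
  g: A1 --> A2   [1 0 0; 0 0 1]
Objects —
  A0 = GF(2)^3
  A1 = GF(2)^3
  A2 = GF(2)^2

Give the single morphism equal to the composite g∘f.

  e0=⟨1,0,0⟩ f-->⟨0,0,0⟩ g-->⟨0,0⟩
  e1=⟨0,1,0⟩ f-->⟨0,1,0⟩ g-->⟨0,0⟩
  e2=⟨0,0,1⟩ f-->⟨1,0,0⟩ g-->⟨1,0⟩
⟦path⟧: [0 0 1; 0 0 0]

Answer: [0 0 1; 0 0 0]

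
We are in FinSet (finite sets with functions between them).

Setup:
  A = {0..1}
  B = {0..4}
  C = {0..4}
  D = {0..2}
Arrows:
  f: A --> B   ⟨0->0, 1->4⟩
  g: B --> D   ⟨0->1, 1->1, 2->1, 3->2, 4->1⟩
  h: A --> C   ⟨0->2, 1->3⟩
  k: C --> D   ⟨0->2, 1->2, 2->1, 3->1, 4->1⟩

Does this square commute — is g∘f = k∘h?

Answer: COMMUTES

Derivation:
1) trace f;g:
  0 f-->0 g-->1
  1 f-->4 g-->1
  ⟦path⟧₁ = ⟨0->1, 1->1⟩
2) trace h;k:
  0 h-->2 k-->1
  1 h-->3 k-->1
  ⟦path⟧₂ = ⟨0->1, 1->1⟩
Equal? equal; square commutes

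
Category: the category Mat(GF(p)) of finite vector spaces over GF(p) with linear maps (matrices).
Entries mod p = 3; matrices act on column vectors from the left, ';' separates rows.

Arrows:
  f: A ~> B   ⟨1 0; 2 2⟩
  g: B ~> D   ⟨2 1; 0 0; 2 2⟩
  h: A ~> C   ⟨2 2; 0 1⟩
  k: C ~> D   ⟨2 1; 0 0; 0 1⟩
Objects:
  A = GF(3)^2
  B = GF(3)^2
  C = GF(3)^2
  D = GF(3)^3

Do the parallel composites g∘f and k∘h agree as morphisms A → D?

Path 1 = f;g:
  e0=[1,0] f~>[1,2] g~>[1,0,0]
  e1=[0,1] f~>[0,2] g~>[2,0,1]
  result₁ = ⟨1 2; 0 0; 0 1⟩
Path 2 = h;k:
  e0=[1,0] h~>[2,0] k~>[1,0,0]
  e1=[0,1] h~>[2,1] k~>[2,0,1]
  result₂ = ⟨1 2; 0 0; 0 1⟩
Equal? same morphism ✓

Answer: COMMUTES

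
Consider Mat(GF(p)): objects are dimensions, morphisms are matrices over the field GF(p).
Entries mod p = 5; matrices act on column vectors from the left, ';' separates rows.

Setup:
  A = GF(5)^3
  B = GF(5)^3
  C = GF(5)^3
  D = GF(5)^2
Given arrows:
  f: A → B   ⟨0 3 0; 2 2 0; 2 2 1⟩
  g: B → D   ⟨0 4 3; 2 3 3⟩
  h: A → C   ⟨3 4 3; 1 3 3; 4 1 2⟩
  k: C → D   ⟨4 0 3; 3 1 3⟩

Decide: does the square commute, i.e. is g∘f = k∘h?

Along f;g (path 1):
  e0=⟨1,0,0⟩ f→⟨0,2,2⟩ g→⟨4,2⟩
  e1=⟨0,1,0⟩ f→⟨3,2,2⟩ g→⟨4,3⟩
  e2=⟨0,0,1⟩ f→⟨0,0,1⟩ g→⟨3,3⟩
  composite₁ = ⟨4 4 3; 2 3 3⟩
Along h;k (path 2):
  e0=⟨1,0,0⟩ h→⟨3,1,4⟩ k→⟨4,2⟩
  e1=⟨0,1,0⟩ h→⟨4,3,1⟩ k→⟨4,3⟩
  e2=⟨0,0,1⟩ h→⟨3,3,2⟩ k→⟨3,3⟩
  composite₂ = ⟨4 4 3; 2 3 3⟩
Equal? YES — commutes

Answer: COMMUTES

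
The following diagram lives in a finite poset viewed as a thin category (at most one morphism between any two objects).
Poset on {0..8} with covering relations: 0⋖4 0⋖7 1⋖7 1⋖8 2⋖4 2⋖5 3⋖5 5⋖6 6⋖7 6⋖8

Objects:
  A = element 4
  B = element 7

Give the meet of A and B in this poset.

Common predecessors of 4,7: {0,2}
  maximal lower bounds 0 and 2 are incomparable: neither 0⊑2 nor 2⊑0
→ no greatest lower bound exists

Answer: NO MEET EXISTS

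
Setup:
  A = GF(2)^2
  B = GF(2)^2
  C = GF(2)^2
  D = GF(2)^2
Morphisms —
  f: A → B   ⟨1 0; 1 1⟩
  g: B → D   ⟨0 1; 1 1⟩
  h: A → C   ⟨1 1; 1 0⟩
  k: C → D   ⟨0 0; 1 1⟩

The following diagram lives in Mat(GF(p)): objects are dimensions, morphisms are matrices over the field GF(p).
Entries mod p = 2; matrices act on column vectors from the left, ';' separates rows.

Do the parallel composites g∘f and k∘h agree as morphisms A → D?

Along f;g (path 1):
  e0=⟨1,0⟩ f→⟨1,1⟩ g→⟨1,0⟩
  e1=⟨0,1⟩ f→⟨0,1⟩ g→⟨1,1⟩
  ⟦path⟧₁ = ⟨1 1; 0 1⟩
Along h;k (path 2):
  e0=⟨1,0⟩ h→⟨1,1⟩ k→⟨0,0⟩
  e1=⟨0,1⟩ h→⟨1,0⟩ k→⟨0,1⟩
  ⟦path⟧₂ = ⟨0 0; 0 1⟩
Equal? distinct morphisms ✗

Answer: DOES NOT COMMUTE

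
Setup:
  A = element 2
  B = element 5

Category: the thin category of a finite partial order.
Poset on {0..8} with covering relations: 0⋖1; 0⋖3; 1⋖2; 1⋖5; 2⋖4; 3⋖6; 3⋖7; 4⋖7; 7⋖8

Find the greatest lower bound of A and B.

Answer: A∧B = 1

Trace:
Common predecessors of 2,5: {0,1}
  0 ⊑ 1
  1 ⊑ 1
glb = 1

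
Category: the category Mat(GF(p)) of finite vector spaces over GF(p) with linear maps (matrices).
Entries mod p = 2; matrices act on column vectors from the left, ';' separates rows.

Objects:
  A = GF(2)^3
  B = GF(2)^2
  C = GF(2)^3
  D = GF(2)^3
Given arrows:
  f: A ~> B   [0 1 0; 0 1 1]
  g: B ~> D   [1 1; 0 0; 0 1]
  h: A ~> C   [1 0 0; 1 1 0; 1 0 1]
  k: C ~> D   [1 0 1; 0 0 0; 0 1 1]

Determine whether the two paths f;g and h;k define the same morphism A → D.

Answer: COMMUTES

Work:
Path 1 = f;g:
  e0=(1,0,0) f~>(0,0) g~>(0,0,0)
  e1=(0,1,0) f~>(1,1) g~>(0,0,1)
  e2=(0,0,1) f~>(0,1) g~>(1,0,1)
  composite₁ = [0 0 1; 0 0 0; 0 1 1]
Path 2 = h;k:
  e0=(1,0,0) h~>(1,1,1) k~>(0,0,0)
  e1=(0,1,0) h~>(0,1,0) k~>(0,0,1)
  e2=(0,0,1) h~>(0,0,1) k~>(1,0,1)
  composite₂ = [0 0 1; 0 0 0; 0 1 1]
Equal? equal; square commutes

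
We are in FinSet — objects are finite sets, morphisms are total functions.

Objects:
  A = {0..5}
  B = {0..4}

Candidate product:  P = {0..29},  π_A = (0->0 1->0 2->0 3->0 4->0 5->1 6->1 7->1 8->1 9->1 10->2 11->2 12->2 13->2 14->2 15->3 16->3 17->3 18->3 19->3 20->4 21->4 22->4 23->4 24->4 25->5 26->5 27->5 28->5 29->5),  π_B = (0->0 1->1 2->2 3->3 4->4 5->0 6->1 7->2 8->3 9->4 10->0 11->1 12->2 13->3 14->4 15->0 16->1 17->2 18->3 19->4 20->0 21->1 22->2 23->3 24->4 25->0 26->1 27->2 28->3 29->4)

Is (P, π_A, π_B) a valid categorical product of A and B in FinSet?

Answer: VALID PRODUCT

Derivation:
|A|·|B| = 6·5 = 30;  |P| = 30
Check the pairing map k ↦ (π_A(k), π_B(k)):
  0 -> (0,0)
  1 -> (0,1)
  2 -> (0,2)
  3 -> (0,3)
  4 -> (0,4)
  5 -> (1,0)
  6 -> (1,1)
  7 -> (1,2)
  8 -> (1,3)
  9 -> (1,4)
  10 -> (2,0)
  11 -> (2,1)
  12 -> (2,2)
  13 -> (2,3)
  14 -> (2,4)
  15 -> (3,0)
  16 -> (3,1)
  17 -> (3,2)
  18 -> (3,3)
  19 -> (3,4)
  20 -> (4,0)
  21 -> (4,1)
  22 -> (4,2)
  23 -> (4,3)
  24 -> (4,4)
  25 -> (5,0)
  26 -> (5,1)
  27 -> (5,2)
  28 -> (5,3)
  29 -> (5,4)
distinct pairs in image: 30 / 30 needed
  → bijection onto A×B; projections well-typed.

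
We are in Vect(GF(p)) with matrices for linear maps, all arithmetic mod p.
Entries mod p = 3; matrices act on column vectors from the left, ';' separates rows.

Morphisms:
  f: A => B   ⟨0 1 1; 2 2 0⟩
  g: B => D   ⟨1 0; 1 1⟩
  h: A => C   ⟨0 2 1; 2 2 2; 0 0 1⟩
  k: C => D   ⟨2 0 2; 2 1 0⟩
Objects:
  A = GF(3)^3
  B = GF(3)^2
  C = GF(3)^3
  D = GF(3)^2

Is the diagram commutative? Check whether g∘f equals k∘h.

Answer: COMMUTES

Work:
Path 1 = f;g:
  e0=⟨1,0,0⟩ f=>⟨0,2⟩ g=>⟨0,2⟩
  e1=⟨0,1,0⟩ f=>⟨1,2⟩ g=>⟨1,0⟩
  e2=⟨0,0,1⟩ f=>⟨1,0⟩ g=>⟨1,1⟩
  composite₁ = ⟨0 1 1; 2 0 1⟩
Path 2 = h;k:
  e0=⟨1,0,0⟩ h=>⟨0,2,0⟩ k=>⟨0,2⟩
  e1=⟨0,1,0⟩ h=>⟨2,2,0⟩ k=>⟨1,0⟩
  e2=⟨0,0,1⟩ h=>⟨1,2,1⟩ k=>⟨1,1⟩
  composite₂ = ⟨0 1 1; 2 0 1⟩
Equal? YES — commutes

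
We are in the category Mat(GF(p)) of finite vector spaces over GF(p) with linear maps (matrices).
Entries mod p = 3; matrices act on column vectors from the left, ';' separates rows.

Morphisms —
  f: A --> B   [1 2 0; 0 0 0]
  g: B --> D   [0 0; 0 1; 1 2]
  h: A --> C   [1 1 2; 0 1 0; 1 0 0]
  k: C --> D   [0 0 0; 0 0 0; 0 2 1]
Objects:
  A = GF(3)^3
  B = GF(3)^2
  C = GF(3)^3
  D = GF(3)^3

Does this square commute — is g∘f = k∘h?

Answer: COMMUTES

Derivation:
1) trace f;g:
  e0=[1,0,0] f-->[1,0] g-->[0,0,1]
  e1=[0,1,0] f-->[2,0] g-->[0,0,2]
  e2=[0,0,1] f-->[0,0] g-->[0,0,0]
  composite₁ = [0 0 0; 0 0 0; 1 2 0]
2) trace h;k:
  e0=[1,0,0] h-->[1,0,1] k-->[0,0,1]
  e1=[0,1,0] h-->[1,1,0] k-->[0,0,2]
  e2=[0,0,1] h-->[2,0,0] k-->[0,0,0]
  composite₂ = [0 0 0; 0 0 0; 1 2 0]
Equal? YES — commutes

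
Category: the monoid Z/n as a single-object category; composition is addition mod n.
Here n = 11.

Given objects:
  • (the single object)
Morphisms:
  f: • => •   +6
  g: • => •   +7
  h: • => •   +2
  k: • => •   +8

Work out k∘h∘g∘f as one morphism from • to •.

  0 +6≡6 +7≡2 +2≡4 +8≡1  (mod 11)
⟦path⟧: +1

Answer: +1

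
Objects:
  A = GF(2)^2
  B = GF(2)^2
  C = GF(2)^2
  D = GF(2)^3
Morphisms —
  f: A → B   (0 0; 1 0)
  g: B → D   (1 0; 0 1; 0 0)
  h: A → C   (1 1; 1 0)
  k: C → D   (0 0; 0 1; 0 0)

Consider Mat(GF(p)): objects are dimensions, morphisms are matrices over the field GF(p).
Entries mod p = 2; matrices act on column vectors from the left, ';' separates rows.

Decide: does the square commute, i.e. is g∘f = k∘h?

1) trace f;g:
  e0=[1,0] f→[0,1] g→[0,1,0]
  e1=[0,1] f→[0,0] g→[0,0,0]
  composite₁ = (0 0; 1 0; 0 0)
2) trace h;k:
  e0=[1,0] h→[1,1] k→[0,1,0]
  e1=[0,1] h→[1,0] k→[0,0,0]
  composite₂ = (0 0; 1 0; 0 0)
Equal? equal; square commutes

Answer: COMMUTES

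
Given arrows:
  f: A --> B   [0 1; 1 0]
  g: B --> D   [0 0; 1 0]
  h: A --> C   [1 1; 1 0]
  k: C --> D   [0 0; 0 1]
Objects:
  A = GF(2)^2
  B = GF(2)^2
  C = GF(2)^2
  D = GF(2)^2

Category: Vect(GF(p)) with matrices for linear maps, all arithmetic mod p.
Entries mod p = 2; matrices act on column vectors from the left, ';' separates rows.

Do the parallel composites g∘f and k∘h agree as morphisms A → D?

Path 1 = f;g:
  e0=[1,0] f-->[0,1] g-->[0,0]
  e1=[0,1] f-->[1,0] g-->[0,1]
  result₁ = [0 0; 0 1]
Path 2 = h;k:
  e0=[1,0] h-->[1,1] k-->[0,1]
  e1=[0,1] h-->[1,0] k-->[0,0]
  result₂ = [0 0; 1 0]
Equal? NO — does not commute

Answer: DOES NOT COMMUTE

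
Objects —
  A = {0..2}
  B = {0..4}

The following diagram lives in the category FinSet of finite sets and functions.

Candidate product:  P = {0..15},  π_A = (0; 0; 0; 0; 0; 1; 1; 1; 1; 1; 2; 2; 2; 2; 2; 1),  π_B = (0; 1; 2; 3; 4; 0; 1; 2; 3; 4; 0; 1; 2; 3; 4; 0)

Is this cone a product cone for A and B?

Answer: NOT A VALID PRODUCT — |P|=16 ≠ |A|·|B|=15

Trace:
|A|·|B| = 3·5 = 15;  |P| = 16
  → cardinalities differ; no bijection possible.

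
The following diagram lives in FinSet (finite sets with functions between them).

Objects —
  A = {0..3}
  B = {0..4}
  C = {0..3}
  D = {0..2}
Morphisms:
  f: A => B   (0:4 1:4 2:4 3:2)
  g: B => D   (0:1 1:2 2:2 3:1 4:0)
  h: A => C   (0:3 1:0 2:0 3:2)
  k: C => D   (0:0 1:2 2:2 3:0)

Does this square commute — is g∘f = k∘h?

Answer: COMMUTES

Work:
1) trace f;g:
  0 f=>4 g=>0
  1 f=>4 g=>0
  2 f=>4 g=>0
  3 f=>2 g=>2
  result₁ = (0:0 1:0 2:0 3:2)
2) trace h;k:
  0 h=>3 k=>0
  1 h=>0 k=>0
  2 h=>0 k=>0
  3 h=>2 k=>2
  result₂ = (0:0 1:0 2:0 3:2)
Equal? equal; square commutes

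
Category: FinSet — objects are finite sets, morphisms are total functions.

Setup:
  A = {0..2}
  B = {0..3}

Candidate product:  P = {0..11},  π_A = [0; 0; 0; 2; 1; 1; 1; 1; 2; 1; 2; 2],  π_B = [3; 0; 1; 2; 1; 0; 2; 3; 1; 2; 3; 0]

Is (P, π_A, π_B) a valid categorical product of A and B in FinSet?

Answer: NOT A VALID PRODUCT — duplicate pair at indices 9,6

Trace:
|A|·|B| = 3·4 = 12;  |P| = 12
Check the pairing map k ↦ (π_A(k), π_B(k)):
  0 : (0,3)
  1 : (0,0)
  2 : (0,1)
  3 : (2,2)
  4 : (1,1)
  5 : (1,0)
  6 : (1,2)
  7 : (1,3)
  8 : (2,1)
  9 : (1,2)  ✗ repeats pair of k=6
  10 : (2,3)
  11 : (2,0)
distinct pairs in image: 11 / 12 needed
  → (1,2) hit at k=6 and k=9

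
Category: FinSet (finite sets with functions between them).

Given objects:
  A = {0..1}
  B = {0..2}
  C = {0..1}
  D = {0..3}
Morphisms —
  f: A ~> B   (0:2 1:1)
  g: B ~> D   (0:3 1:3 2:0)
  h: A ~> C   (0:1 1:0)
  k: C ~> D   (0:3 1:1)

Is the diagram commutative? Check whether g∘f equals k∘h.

Answer: DOES NOT COMMUTE

Derivation:
1) trace f;g:
  0 f~>2 g~>0
  1 f~>1 g~>3
  ⟦path⟧₁ = (0:0 1:3)
2) trace h;k:
  0 h~>1 k~>1
  1 h~>0 k~>3
  ⟦path⟧₂ = (0:1 1:3)
Equal? NO — does not commute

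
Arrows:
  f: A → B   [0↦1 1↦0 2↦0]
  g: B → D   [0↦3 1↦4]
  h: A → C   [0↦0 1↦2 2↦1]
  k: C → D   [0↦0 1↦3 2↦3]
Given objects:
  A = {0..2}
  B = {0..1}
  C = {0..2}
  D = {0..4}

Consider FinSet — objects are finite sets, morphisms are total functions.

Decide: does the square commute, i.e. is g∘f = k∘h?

1) trace f;g:
  0 f→1 g→4
  1 f→0 g→3
  2 f→0 g→3
  result₁ = [0↦4 1↦3 2↦3]
2) trace h;k:
  0 h→0 k→0
  1 h→2 k→3
  2 h→1 k→3
  result₂ = [0↦0 1↦3 2↦3]
Equal? distinct morphisms ✗

Answer: DOES NOT COMMUTE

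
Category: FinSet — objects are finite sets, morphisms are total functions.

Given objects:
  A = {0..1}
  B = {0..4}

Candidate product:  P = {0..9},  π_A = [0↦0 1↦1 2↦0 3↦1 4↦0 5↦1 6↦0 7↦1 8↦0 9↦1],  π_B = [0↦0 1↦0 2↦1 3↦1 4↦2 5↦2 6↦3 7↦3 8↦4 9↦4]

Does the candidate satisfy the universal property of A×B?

|A|·|B| = 2·5 = 10;  |P| = 10
Check the pairing map k ↦ (π_A(k), π_B(k)):
  0 ↦ (0,0)
  1 ↦ (1,0)
  2 ↦ (0,1)
  3 ↦ (1,1)
  4 ↦ (0,2)
  5 ↦ (1,2)
  6 ↦ (0,3)
  7 ↦ (1,3)
  8 ↦ (0,4)
  9 ↦ (1,4)
distinct pairs in image: 10 / 10 needed
  → bijection onto A×B; projections well-typed.

Answer: VALID PRODUCT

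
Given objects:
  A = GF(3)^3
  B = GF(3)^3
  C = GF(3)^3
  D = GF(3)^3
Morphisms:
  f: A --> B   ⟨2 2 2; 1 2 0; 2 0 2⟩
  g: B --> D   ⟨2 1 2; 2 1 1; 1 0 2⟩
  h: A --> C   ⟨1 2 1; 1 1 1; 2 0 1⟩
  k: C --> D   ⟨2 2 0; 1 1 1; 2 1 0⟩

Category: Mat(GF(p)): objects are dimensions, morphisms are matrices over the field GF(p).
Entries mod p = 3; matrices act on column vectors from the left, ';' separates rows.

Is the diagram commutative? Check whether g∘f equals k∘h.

Answer: DOES NOT COMMUTE

Derivation:
Path 1 = f;g:
  e0=[1,0,0] f-->[2,1,2] g-->[0,1,0]
  e1=[0,1,0] f-->[2,2,0] g-->[0,0,2]
  e2=[0,0,1] f-->[2,0,2] g-->[2,0,0]
  composite₁ = ⟨0 0 2; 1 0 0; 0 2 0⟩
Path 2 = h;k:
  e0=[1,0,0] h-->[1,1,2] k-->[1,1,0]
  e1=[0,1,0] h-->[2,1,0] k-->[0,0,2]
  e2=[0,0,1] h-->[1,1,1] k-->[1,0,0]
  composite₂ = ⟨1 0 1; 1 0 0; 0 2 0⟩
Equal? differ; not commutative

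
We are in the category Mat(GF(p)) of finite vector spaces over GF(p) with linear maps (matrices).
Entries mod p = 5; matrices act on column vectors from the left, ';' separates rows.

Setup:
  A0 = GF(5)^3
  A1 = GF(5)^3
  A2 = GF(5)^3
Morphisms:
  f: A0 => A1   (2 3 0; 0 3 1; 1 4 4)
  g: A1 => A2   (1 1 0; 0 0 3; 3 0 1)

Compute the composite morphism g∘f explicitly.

Answer: (2 1 1; 3 2 2; 2 3 4)

Derivation:
  e0=(1,0,0) f=>(2,0,1) g=>(2,3,2)
  e1=(0,1,0) f=>(3,3,4) g=>(1,2,3)
  e2=(0,0,1) f=>(0,1,4) g=>(1,2,4)
composite: (2 1 1; 3 2 2; 2 3 4)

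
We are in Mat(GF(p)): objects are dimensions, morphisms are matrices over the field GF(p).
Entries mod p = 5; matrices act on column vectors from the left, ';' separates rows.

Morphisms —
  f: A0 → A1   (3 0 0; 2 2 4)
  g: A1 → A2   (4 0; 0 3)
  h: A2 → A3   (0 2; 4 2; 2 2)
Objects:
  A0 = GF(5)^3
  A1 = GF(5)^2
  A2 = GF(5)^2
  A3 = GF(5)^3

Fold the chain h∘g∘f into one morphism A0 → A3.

  e0=⟨1,0,0⟩ f→⟨3,2⟩ g→⟨2,1⟩ h→⟨2,0,1⟩
  e1=⟨0,1,0⟩ f→⟨0,2⟩ g→⟨0,1⟩ h→⟨2,2,2⟩
  e2=⟨0,0,1⟩ f→⟨0,4⟩ g→⟨0,2⟩ h→⟨4,4,4⟩
⟦path⟧: (2 2 4; 0 2 4; 1 2 4)

Answer: (2 2 4; 0 2 4; 1 2 4)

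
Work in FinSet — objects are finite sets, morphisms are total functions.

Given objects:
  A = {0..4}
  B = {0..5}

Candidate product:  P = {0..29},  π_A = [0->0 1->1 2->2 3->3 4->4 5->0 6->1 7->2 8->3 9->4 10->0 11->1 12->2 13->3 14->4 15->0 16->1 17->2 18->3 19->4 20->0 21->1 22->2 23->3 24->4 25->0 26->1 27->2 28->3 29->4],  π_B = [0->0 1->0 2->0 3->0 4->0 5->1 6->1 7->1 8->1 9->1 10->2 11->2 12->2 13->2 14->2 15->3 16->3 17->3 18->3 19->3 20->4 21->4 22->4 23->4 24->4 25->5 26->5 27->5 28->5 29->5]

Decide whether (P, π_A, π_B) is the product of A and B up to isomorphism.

|A|·|B| = 5·6 = 30;  |P| = 30
Check the pairing map k ↦ (π_A(k), π_B(k)):
  0 -> (0,0)
  1 -> (1,0)
  2 -> (2,0)
  3 -> (3,0)
  4 -> (4,0)
  5 -> (0,1)
  6 -> (1,1)
  7 -> (2,1)
  8 -> (3,1)
  9 -> (4,1)
  10 -> (0,2)
  11 -> (1,2)
  12 -> (2,2)
  13 -> (3,2)
  14 -> (4,2)
  15 -> (0,3)
  16 -> (1,3)
  17 -> (2,3)
  18 -> (3,3)
  19 -> (4,3)
  20 -> (0,4)
  21 -> (1,4)
  22 -> (2,4)
  23 -> (3,4)
  24 -> (4,4)
  25 -> (0,5)
  26 -> (1,5)
  27 -> (2,5)
  28 -> (3,5)
  29 -> (4,5)
distinct pairs in image: 30 / 30 needed
  → bijection onto A×B; projections well-typed.

Answer: VALID PRODUCT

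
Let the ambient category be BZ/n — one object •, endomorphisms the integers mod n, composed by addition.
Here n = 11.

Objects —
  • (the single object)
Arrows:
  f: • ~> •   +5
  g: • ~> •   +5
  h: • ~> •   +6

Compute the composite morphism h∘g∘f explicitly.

Answer: +5

Work:
  0 +5≡5 +5≡10 +6≡5  (mod 11)
⟦path⟧: +5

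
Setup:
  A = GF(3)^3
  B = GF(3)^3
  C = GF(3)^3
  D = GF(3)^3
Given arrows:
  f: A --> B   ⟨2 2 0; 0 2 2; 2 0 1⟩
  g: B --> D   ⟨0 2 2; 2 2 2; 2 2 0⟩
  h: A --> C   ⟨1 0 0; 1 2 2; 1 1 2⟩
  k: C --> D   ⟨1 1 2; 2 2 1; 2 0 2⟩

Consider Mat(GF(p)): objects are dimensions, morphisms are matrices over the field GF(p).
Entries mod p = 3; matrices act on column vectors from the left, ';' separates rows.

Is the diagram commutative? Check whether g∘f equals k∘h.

Along f;g (path 1):
  e0=⟨1,0,0⟩ f-->⟨2,0,2⟩ g-->⟨1,2,1⟩
  e1=⟨0,1,0⟩ f-->⟨2,2,0⟩ g-->⟨1,2,2⟩
  e2=⟨0,0,1⟩ f-->⟨0,2,1⟩ g-->⟨0,0,1⟩
  composite₁ = ⟨1 1 0; 2 2 0; 1 2 1⟩
Along h;k (path 2):
  e0=⟨1,0,0⟩ h-->⟨1,1,1⟩ k-->⟨1,2,1⟩
  e1=⟨0,1,0⟩ h-->⟨0,2,1⟩ k-->⟨1,2,2⟩
  e2=⟨0,0,1⟩ h-->⟨0,2,2⟩ k-->⟨0,0,1⟩
  composite₂ = ⟨1 1 0; 2 2 0; 1 2 1⟩
Equal? same morphism ✓

Answer: COMMUTES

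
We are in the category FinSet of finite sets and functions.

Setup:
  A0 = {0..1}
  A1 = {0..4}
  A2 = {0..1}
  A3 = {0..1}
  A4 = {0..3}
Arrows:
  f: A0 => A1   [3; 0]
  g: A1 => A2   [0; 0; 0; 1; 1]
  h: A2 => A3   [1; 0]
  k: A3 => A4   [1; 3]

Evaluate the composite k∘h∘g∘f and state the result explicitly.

Answer: [1; 3]

Derivation:
  0 f=>3 g=>1 h=>0 k=>1
  1 f=>0 g=>0 h=>1 k=>3
composite: [1; 3]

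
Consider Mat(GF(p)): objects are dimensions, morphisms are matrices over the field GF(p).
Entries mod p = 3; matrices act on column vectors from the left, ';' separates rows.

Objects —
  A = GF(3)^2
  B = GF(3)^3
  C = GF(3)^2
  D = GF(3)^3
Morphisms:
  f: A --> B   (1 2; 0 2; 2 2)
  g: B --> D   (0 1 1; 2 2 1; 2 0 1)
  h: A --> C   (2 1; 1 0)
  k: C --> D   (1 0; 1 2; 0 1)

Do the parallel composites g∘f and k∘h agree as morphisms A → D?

Along f;g (path 1):
  e0=[1,0] f-->[1,0,2] g-->[2,1,1]
  e1=[0,1] f-->[2,2,2] g-->[1,1,0]
  composite₁ = (2 1; 1 1; 1 0)
Along h;k (path 2):
  e0=[1,0] h-->[2,1] k-->[2,1,1]
  e1=[0,1] h-->[1,0] k-->[1,1,0]
  composite₂ = (2 1; 1 1; 1 0)
Equal? same morphism ✓

Answer: COMMUTES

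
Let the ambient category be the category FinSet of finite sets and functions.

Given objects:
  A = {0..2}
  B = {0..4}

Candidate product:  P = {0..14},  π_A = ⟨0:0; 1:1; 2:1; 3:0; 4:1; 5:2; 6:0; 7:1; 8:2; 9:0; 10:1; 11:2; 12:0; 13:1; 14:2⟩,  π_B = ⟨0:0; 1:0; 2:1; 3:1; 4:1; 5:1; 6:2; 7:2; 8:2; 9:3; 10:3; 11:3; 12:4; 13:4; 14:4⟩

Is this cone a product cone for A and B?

|A|·|B| = 3·5 = 15;  |P| = 15
Check the pairing map k ↦ (π_A(k), π_B(k)):
  0 : (0,0)
  1 : (1,0)
  2 : (1,1)
  3 : (0,1)
  4 : (1,1)  ✗ repeats pair of k=2
  5 : (2,1)
  6 : (0,2)
  7 : (1,2)
  8 : (2,2)
  9 : (0,3)
  10 : (1,3)
  11 : (2,3)
  12 : (0,4)
  13 : (1,4)
  14 : (2,4)
distinct pairs in image: 14 / 15 needed
  → (1,1) hit at k=2 and k=4

Answer: NOT A VALID PRODUCT — duplicate pair at indices 4,2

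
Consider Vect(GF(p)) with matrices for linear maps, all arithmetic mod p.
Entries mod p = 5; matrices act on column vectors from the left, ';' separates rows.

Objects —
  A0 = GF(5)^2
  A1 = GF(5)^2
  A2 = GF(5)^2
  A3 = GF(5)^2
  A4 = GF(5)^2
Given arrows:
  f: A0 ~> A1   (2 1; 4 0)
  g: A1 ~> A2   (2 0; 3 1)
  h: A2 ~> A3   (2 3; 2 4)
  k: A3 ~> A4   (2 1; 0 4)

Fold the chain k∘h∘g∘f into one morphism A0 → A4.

Answer: (4 2; 2 4)

Work:
  e0=(1,0) f~>(2,4) g~>(4,0) h~>(3,3) k~>(4,2)
  e1=(0,1) f~>(1,0) g~>(2,3) h~>(3,1) k~>(2,4)
result: (4 2; 2 4)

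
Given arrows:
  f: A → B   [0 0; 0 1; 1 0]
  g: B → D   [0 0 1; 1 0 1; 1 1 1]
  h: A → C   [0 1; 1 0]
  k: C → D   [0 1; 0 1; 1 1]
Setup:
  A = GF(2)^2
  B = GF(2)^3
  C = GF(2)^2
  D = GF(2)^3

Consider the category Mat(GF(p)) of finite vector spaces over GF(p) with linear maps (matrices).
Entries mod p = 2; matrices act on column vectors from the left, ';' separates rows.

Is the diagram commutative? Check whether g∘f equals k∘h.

Answer: COMMUTES

Derivation:
1) trace f;g:
  e0=⟨1,0⟩ f→⟨0,0,1⟩ g→⟨1,1,1⟩
  e1=⟨0,1⟩ f→⟨0,1,0⟩ g→⟨0,0,1⟩
  result₁ = [1 0; 1 0; 1 1]
2) trace h;k:
  e0=⟨1,0⟩ h→⟨0,1⟩ k→⟨1,1,1⟩
  e1=⟨0,1⟩ h→⟨1,0⟩ k→⟨0,0,1⟩
  result₂ = [1 0; 1 0; 1 1]
Equal? equal; square commutes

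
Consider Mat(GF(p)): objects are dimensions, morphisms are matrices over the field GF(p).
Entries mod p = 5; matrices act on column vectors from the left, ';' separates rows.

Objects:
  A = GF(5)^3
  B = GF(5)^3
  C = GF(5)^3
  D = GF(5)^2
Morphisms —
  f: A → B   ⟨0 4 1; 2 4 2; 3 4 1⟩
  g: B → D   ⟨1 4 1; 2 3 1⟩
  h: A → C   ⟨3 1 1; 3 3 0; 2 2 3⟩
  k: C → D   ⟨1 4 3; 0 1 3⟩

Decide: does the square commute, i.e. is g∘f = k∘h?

Along f;g (path 1):
  e0=(1,0,0) f→(0,2,3) g→(1,4)
  e1=(0,1,0) f→(4,4,4) g→(4,4)
  e2=(0,0,1) f→(1,2,1) g→(0,4)
  ⟦path⟧₁ = ⟨1 4 0; 4 4 4⟩
Along h;k (path 2):
  e0=(1,0,0) h→(3,3,2) k→(1,4)
  e1=(0,1,0) h→(1,3,2) k→(4,4)
  e2=(0,0,1) h→(1,0,3) k→(0,4)
  ⟦path⟧₂ = ⟨1 4 0; 4 4 4⟩
Equal? same morphism ✓

Answer: COMMUTES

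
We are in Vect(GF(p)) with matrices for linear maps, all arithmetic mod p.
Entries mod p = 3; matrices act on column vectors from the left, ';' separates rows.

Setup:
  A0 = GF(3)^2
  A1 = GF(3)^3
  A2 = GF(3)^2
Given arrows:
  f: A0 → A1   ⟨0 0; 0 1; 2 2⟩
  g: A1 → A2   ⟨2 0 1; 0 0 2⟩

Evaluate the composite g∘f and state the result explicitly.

Answer: ⟨2 2; 1 1⟩

Work:
  e0=⟨1,0⟩ f→⟨0,0,2⟩ g→⟨2,1⟩
  e1=⟨0,1⟩ f→⟨0,1,2⟩ g→⟨2,1⟩
composite: ⟨2 2; 1 1⟩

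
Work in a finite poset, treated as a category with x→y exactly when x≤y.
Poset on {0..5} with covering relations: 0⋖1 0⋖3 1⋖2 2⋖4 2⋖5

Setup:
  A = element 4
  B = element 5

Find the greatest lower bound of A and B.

Answer: A∧B = 2

Trace:
Lower bounds of A=4 and B=5: {0,1,2}
  0 ≤ 2
  1 ≤ 2
  2 ≤ 2
glb = 2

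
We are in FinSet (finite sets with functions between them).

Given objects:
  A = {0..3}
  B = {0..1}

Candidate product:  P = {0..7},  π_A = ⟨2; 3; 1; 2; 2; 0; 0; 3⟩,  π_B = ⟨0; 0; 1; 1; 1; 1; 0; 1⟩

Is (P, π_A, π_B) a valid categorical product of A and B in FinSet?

|A|·|B| = 4·2 = 8;  |P| = 8
Check the pairing map k ↦ (π_A(k), π_B(k)):
  0 -> (2,0)
  1 -> (3,0)
  2 -> (1,1)
  3 -> (2,1)
  4 -> (2,1)  ✗ repeats pair of k=3
  5 -> (0,1)
  6 -> (0,0)
  7 -> (3,1)
distinct pairs in image: 7 / 8 needed
  → (2,1) hit at k=3 and k=4

Answer: NOT A VALID PRODUCT — duplicate pair at indices 4,3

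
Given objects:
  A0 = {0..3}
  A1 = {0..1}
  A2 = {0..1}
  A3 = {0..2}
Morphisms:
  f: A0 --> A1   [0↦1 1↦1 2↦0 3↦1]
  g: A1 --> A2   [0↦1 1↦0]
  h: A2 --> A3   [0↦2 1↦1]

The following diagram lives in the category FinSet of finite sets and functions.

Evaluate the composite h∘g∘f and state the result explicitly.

  0 f-->1 g-->0 h-->2
  1 f-->1 g-->0 h-->2
  2 f-->0 g-->1 h-->1
  3 f-->1 g-->0 h-->2
composite: [0↦2 1↦2 2↦1 3↦2]

Answer: [0↦2 1↦2 2↦1 3↦2]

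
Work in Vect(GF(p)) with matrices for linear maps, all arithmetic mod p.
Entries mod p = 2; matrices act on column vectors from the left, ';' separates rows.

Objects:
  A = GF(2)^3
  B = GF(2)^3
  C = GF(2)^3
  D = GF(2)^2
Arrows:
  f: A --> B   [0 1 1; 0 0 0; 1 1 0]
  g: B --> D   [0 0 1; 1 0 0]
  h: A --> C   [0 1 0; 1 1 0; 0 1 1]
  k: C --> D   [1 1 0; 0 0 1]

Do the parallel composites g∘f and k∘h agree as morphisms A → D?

Answer: DOES NOT COMMUTE

Trace:
Along f;g (path 1):
  e0=[1,0,0] f-->[0,0,1] g-->[1,0]
  e1=[0,1,0] f-->[1,0,1] g-->[1,1]
  e2=[0,0,1] f-->[1,0,0] g-->[0,1]
  result₁ = [1 1 0; 0 1 1]
Along h;k (path 2):
  e0=[1,0,0] h-->[0,1,0] k-->[1,0]
  e1=[0,1,0] h-->[1,1,1] k-->[0,1]
  e2=[0,0,1] h-->[0,0,1] k-->[0,1]
  result₂ = [1 0 0; 0 1 1]
Equal? NO — does not commute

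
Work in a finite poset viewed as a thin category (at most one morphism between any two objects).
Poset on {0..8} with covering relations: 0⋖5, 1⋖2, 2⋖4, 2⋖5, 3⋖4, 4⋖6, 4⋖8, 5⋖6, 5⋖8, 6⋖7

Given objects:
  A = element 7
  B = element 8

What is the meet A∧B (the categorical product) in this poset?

Answer: NO MEET EXISTS

Work:
{x : x⊑A ∧ x⊑B} = {0,1,2,3,4,5}  (A=7, B=8)
  maximal lower bounds 4 and 5 are incomparable: neither 4⊑5 nor 5⊑4
→ no greatest lower bound exists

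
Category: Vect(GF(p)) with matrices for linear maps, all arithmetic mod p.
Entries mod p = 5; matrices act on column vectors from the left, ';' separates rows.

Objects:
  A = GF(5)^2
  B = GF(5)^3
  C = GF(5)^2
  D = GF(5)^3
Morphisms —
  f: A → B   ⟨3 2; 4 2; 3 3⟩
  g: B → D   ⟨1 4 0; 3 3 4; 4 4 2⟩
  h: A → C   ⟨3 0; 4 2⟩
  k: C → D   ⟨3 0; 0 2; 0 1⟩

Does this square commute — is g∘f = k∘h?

Answer: COMMUTES

Derivation:
1) trace f;g:
  e0=(1,0) f→(3,4,3) g→(4,3,4)
  e1=(0,1) f→(2,2,3) g→(0,4,2)
  result₁ = ⟨4 0; 3 4; 4 2⟩
2) trace h;k:
  e0=(1,0) h→(3,4) k→(4,3,4)
  e1=(0,1) h→(0,2) k→(0,4,2)
  result₂ = ⟨4 0; 3 4; 4 2⟩
Equal? equal; square commutes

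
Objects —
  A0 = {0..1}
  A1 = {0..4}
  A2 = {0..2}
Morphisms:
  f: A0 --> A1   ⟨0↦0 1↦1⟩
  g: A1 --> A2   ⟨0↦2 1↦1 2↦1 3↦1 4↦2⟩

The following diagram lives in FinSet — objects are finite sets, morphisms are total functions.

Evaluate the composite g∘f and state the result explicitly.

  0 f-->0 g-->2
  1 f-->1 g-->1
composite: ⟨0↦2 1↦1⟩

Answer: ⟨0↦2 1↦1⟩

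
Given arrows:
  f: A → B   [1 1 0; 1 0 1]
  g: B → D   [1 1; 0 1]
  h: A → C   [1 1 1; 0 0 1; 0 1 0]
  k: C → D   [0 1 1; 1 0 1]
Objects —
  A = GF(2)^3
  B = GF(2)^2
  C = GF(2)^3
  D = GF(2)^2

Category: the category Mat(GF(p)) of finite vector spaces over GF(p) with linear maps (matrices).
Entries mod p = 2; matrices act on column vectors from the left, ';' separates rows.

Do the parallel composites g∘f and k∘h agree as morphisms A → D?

Path 1 = f;g:
  e0=[1,0,0] f→[1,1] g→[0,1]
  e1=[0,1,0] f→[1,0] g→[1,0]
  e2=[0,0,1] f→[0,1] g→[1,1]
  composite₁ = [0 1 1; 1 0 1]
Path 2 = h;k:
  e0=[1,0,0] h→[1,0,0] k→[0,1]
  e1=[0,1,0] h→[1,0,1] k→[1,0]
  e2=[0,0,1] h→[1,1,0] k→[1,1]
  composite₂ = [0 1 1; 1 0 1]
Equal? same morphism ✓

Answer: COMMUTES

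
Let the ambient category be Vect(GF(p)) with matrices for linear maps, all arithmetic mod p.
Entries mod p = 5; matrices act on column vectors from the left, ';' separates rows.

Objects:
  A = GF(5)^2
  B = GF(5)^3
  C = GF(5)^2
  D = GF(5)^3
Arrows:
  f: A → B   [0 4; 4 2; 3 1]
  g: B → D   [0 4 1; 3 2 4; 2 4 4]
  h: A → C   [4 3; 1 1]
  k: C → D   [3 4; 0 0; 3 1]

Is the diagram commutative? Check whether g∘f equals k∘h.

Answer: DOES NOT COMMUTE

Derivation:
1) trace f;g:
  e0=[1,0] f→[0,4,3] g→[4,0,3]
  e1=[0,1] f→[4,2,1] g→[4,0,0]
  ⟦path⟧₁ = [4 4; 0 0; 3 0]
2) trace h;k:
  e0=[1,0] h→[4,1] k→[1,0,3]
  e1=[0,1] h→[3,1] k→[3,0,0]
  ⟦path⟧₂ = [1 3; 0 0; 3 0]
Equal? distinct morphisms ✗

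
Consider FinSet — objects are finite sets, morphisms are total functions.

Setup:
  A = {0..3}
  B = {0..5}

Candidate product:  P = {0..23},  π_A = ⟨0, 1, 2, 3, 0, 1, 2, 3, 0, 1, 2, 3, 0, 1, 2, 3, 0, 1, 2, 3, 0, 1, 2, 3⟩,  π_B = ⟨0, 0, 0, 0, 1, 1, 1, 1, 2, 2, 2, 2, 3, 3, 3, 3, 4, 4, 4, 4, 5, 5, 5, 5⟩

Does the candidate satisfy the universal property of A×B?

|A|·|B| = 4·6 = 24;  |P| = 24
Check the pairing map k ↦ (π_A(k), π_B(k)):
  0 ↦ (0,0)
  1 ↦ (1,0)
  2 ↦ (2,0)
  3 ↦ (3,0)
  4 ↦ (0,1)
  5 ↦ (1,1)
  6 ↦ (2,1)
  7 ↦ (3,1)
  8 ↦ (0,2)
  9 ↦ (1,2)
  10 ↦ (2,2)
  11 ↦ (3,2)
  12 ↦ (0,3)
  13 ↦ (1,3)
  14 ↦ (2,3)
  15 ↦ (3,3)
  16 ↦ (0,4)
  17 ↦ (1,4)
  18 ↦ (2,4)
  19 ↦ (3,4)
  20 ↦ (0,5)
  21 ↦ (1,5)
  22 ↦ (2,5)
  23 ↦ (3,5)
distinct pairs in image: 24 / 24 needed
  → bijection onto A×B; projections well-typed.

Answer: VALID PRODUCT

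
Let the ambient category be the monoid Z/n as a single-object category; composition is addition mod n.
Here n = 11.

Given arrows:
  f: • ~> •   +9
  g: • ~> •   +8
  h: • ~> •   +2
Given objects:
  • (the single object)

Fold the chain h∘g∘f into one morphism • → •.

  0 +9≡9 +8≡6 +2≡8  (mod 11)
composite: +8

Answer: +8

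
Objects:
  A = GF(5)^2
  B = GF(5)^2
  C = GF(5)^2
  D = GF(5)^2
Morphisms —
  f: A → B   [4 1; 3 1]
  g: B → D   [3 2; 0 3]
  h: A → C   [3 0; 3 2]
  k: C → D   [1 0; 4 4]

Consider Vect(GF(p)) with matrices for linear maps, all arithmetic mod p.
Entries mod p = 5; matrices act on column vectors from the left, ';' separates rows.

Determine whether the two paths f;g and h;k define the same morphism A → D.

Answer: COMMUTES

Trace:
Path 1 = f;g:
  e0=[1,0] f→[4,3] g→[3,4]
  e1=[0,1] f→[1,1] g→[0,3]
  result₁ = [3 0; 4 3]
Path 2 = h;k:
  e0=[1,0] h→[3,3] k→[3,4]
  e1=[0,1] h→[0,2] k→[0,3]
  result₂ = [3 0; 4 3]
Equal? YES — commutes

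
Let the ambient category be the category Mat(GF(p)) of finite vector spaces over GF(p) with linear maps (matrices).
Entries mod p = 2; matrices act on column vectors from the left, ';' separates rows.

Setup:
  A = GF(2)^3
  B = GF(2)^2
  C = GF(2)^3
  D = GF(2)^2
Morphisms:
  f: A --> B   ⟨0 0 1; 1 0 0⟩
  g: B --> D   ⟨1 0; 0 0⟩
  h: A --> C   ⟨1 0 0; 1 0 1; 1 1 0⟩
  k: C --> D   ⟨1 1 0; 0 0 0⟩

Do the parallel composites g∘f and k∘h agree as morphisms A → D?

Path 1 = f;g:
  e0=⟨1,0,0⟩ f-->⟨0,1⟩ g-->⟨0,0⟩
  e1=⟨0,1,0⟩ f-->⟨0,0⟩ g-->⟨0,0⟩
  e2=⟨0,0,1⟩ f-->⟨1,0⟩ g-->⟨1,0⟩
  composite₁ = ⟨0 0 1; 0 0 0⟩
Path 2 = h;k:
  e0=⟨1,0,0⟩ h-->⟨1,1,1⟩ k-->⟨0,0⟩
  e1=⟨0,1,0⟩ h-->⟨0,0,1⟩ k-->⟨0,0⟩
  e2=⟨0,0,1⟩ h-->⟨0,1,0⟩ k-->⟨1,0⟩
  composite₂ = ⟨0 0 1; 0 0 0⟩
Equal? equal; square commutes

Answer: COMMUTES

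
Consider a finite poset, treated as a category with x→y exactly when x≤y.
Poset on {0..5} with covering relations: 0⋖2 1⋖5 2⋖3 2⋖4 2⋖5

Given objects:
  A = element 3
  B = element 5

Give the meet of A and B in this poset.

Lower bounds of A=3 and B=5: {0,2}
  0 <= 2
  2 <= 2
glb = 2

Answer: A∧B = 2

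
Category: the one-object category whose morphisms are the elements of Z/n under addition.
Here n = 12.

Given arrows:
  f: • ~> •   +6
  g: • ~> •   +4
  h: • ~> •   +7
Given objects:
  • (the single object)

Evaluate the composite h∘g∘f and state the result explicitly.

Answer: +5

Work:
  0 +6≡6 +4≡10 +7≡5  (mod 12)
result: +5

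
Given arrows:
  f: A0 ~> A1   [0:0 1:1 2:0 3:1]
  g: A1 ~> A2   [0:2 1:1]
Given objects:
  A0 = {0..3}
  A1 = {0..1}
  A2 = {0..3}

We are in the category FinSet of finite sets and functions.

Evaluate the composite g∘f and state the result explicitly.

  0 f~>0 g~>2
  1 f~>1 g~>1
  2 f~>0 g~>2
  3 f~>1 g~>1
⟦path⟧: [0:2 1:1 2:2 3:1]

Answer: [0:2 1:1 2:2 3:1]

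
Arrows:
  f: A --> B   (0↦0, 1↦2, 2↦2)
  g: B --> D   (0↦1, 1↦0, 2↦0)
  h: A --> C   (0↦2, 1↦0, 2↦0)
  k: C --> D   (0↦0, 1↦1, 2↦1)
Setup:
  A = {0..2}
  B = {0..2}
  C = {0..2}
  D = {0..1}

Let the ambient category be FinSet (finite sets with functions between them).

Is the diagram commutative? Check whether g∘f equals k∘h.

Answer: COMMUTES

Trace:
1) trace f;g:
  0 f-->0 g-->1
  1 f-->2 g-->0
  2 f-->2 g-->0
  composite₁ = (0↦1, 1↦0, 2↦0)
2) trace h;k:
  0 h-->2 k-->1
  1 h-->0 k-->0
  2 h-->0 k-->0
  composite₂ = (0↦1, 1↦0, 2↦0)
Equal? YES — commutes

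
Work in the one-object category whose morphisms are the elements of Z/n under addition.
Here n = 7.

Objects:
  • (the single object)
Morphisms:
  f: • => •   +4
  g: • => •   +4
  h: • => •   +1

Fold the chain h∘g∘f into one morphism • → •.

Answer: +2

Work:
  0 +4≡4 +4≡1 +1≡2  (mod 7)
composite: +2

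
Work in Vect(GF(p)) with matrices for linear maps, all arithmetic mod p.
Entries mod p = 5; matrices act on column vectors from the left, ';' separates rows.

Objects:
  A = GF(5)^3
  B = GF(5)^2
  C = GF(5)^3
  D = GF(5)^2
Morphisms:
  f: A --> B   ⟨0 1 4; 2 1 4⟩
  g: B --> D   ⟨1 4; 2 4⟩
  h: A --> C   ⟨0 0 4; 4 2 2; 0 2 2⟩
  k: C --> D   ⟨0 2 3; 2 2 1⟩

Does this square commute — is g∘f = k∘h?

Answer: COMMUTES

Trace:
Path 1 = f;g:
  e0=[1,0,0] f-->[0,2] g-->[3,3]
  e1=[0,1,0] f-->[1,1] g-->[0,1]
  e2=[0,0,1] f-->[4,4] g-->[0,4]
  composite₁ = ⟨3 0 0; 3 1 4⟩
Path 2 = h;k:
  e0=[1,0,0] h-->[0,4,0] k-->[3,3]
  e1=[0,1,0] h-->[0,2,2] k-->[0,1]
  e2=[0,0,1] h-->[4,2,2] k-->[0,4]
  composite₂ = ⟨3 0 0; 3 1 4⟩
Equal? YES — commutes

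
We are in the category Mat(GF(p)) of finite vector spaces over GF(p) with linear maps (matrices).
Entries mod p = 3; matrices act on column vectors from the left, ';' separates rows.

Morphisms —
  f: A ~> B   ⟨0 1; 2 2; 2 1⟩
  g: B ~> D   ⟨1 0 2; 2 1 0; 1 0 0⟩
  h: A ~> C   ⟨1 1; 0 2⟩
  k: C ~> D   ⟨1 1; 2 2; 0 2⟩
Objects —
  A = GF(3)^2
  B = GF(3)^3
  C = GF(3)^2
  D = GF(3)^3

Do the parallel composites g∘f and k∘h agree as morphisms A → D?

Path 1 = f;g:
  e0=⟨1,0⟩ f~>⟨0,2,2⟩ g~>⟨1,2,0⟩
  e1=⟨0,1⟩ f~>⟨1,2,1⟩ g~>⟨0,1,1⟩
  result₁ = ⟨1 0; 2 1; 0 1⟩
Path 2 = h;k:
  e0=⟨1,0⟩ h~>⟨1,0⟩ k~>⟨1,2,0⟩
  e1=⟨0,1⟩ h~>⟨1,2⟩ k~>⟨0,0,1⟩
  result₂ = ⟨1 0; 2 0; 0 1⟩
Equal? distinct morphisms ✗

Answer: DOES NOT COMMUTE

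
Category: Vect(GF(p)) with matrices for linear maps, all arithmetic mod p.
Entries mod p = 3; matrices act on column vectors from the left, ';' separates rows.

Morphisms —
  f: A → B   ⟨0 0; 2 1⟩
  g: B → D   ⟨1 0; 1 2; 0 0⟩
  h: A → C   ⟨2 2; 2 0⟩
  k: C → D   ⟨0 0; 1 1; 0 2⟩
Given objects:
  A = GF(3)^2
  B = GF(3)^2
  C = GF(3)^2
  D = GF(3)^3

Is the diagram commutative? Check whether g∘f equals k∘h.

Answer: DOES NOT COMMUTE

Derivation:
1) trace f;g:
  e0=⟨1,0⟩ f→⟨0,2⟩ g→⟨0,1,0⟩
  e1=⟨0,1⟩ f→⟨0,1⟩ g→⟨0,2,0⟩
  composite₁ = ⟨0 0; 1 2; 0 0⟩
2) trace h;k:
  e0=⟨1,0⟩ h→⟨2,2⟩ k→⟨0,1,1⟩
  e1=⟨0,1⟩ h→⟨2,0⟩ k→⟨0,2,0⟩
  composite₂ = ⟨0 0; 1 2; 1 0⟩
Equal? differ; not commutative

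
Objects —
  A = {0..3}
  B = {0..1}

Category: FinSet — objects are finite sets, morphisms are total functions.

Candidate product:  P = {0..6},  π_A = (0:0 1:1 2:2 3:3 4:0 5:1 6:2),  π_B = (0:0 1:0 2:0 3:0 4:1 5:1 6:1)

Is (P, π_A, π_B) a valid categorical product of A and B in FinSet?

Answer: NOT A VALID PRODUCT — |P|=7 ≠ |A|·|B|=8

Work:
|A|·|B| = 4·2 = 8;  |P| = 7
  → cardinalities differ; no bijection possible.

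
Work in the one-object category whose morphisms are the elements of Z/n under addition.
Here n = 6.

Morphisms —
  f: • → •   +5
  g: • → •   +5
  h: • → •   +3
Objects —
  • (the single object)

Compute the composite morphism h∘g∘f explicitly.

  0 +5≡5 +5≡4 +3≡1  (mod 6)
⟦path⟧: +1

Answer: +1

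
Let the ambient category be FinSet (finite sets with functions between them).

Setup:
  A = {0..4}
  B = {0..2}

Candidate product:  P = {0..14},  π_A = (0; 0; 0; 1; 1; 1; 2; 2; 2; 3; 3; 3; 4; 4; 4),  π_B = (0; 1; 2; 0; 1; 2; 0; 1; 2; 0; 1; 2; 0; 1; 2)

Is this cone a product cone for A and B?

|A|·|B| = 5·3 = 15;  |P| = 15
Check the pairing map k ↦ (π_A(k), π_B(k)):
  0 : (0,0)
  1 : (0,1)
  2 : (0,2)
  3 : (1,0)
  4 : (1,1)
  5 : (1,2)
  6 : (2,0)
  7 : (2,1)
  8 : (2,2)
  9 : (3,0)
  10 : (3,1)
  11 : (3,2)
  12 : (4,0)
  13 : (4,1)
  14 : (4,2)
distinct pairs in image: 15 / 15 needed
  → bijection onto A×B; projections well-typed.

Answer: VALID PRODUCT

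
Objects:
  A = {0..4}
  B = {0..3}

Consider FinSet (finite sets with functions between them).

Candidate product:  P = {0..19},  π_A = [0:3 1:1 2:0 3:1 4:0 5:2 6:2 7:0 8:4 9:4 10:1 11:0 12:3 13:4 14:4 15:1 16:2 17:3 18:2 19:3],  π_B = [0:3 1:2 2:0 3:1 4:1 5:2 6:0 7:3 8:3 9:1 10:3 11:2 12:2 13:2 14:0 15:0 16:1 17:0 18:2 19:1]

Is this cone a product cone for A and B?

Answer: NOT A VALID PRODUCT — duplicate pair at indices 18,5

Derivation:
|A|·|B| = 5·4 = 20;  |P| = 20
Check the pairing map k ↦ (π_A(k), π_B(k)):
  0 : (3,3)
  1 : (1,2)
  2 : (0,0)
  3 : (1,1)
  4 : (0,1)
  5 : (2,2)
  6 : (2,0)
  7 : (0,3)
  8 : (4,3)
  9 : (4,1)
  10 : (1,3)
  11 : (0,2)
  12 : (3,2)
  13 : (4,2)
  14 : (4,0)
  15 : (1,0)
  16 : (2,1)
  17 : (3,0)
  18 : (2,2)  ✗ repeats pair of k=5
  19 : (3,1)
distinct pairs in image: 19 / 20 needed
  → (2,2) hit at k=5 and k=18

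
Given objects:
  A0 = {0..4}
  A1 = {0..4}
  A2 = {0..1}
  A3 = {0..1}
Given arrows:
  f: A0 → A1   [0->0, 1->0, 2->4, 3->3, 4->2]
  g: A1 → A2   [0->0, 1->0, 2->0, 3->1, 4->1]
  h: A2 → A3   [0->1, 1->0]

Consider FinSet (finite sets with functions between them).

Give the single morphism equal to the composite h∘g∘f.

  0 f→0 g→0 h→1
  1 f→0 g→0 h→1
  2 f→4 g→1 h→0
  3 f→3 g→1 h→0
  4 f→2 g→0 h→1
result: [0->1, 1->1, 2->0, 3->0, 4->1]

Answer: [0->1, 1->1, 2->0, 3->0, 4->1]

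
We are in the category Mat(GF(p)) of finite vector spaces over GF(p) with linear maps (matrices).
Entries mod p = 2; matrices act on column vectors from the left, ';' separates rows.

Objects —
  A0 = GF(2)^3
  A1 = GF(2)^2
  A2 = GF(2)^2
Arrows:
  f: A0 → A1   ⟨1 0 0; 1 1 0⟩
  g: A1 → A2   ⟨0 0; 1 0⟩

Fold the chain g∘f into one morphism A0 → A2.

Answer: ⟨0 0 0; 1 0 0⟩

Trace:
  e0=[1,0,0] f→[1,1] g→[0,1]
  e1=[0,1,0] f→[0,1] g→[0,0]
  e2=[0,0,1] f→[0,0] g→[0,0]
result: ⟨0 0 0; 1 0 0⟩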